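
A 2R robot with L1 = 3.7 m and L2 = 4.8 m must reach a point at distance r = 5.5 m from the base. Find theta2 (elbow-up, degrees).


cos(theta2) = (r^2 - L1^2 - L2^2) / (2*L1*L2)
cos(theta2) = (30.25 - 13.69 - 23.04) / 35.52
cos(theta2) = -0.182432
theta2 = 100.5115 degrees


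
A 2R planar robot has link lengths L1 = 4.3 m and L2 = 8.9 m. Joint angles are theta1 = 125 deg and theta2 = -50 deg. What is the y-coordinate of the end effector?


Convert angles to radians: theta1 = 2.1817, theta2 = -0.8727
y = L1*sin(theta1) + L2*sin(theta1+theta2)
y = 3.5224 + 8.5967
y = 12.1191


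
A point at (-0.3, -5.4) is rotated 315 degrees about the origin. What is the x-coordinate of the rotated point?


x' = x*cos(theta) - y*sin(theta)
cos(315 deg) = 0.7071, sin(315 deg) = -0.7071
x' = -0.3 * 0.7071 - -5.4 * -0.7071
= -0.2121 - 3.8184
= -4.0305


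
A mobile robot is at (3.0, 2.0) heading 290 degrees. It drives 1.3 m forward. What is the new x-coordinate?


x_new = x0 + d*cos(theta)
= 3.0 + 1.3*cos(290)
= 3.0 + 0.4446
= 3.4446


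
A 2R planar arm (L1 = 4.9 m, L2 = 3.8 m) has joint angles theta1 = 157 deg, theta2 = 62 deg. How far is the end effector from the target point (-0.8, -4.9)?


End effector via forward kinematics:
x = L1*cos(t1) + L2*cos(t1+t2) = -7.4636
y = L1*sin(t1) + L2*sin(t1+t2) = -0.4768
Distance to target:
d = sqrt((-0.8 - -7.4636)^2 + (-4.9 - -0.4768)^2)
= sqrt(44.4039 + 19.5644)
= 7.998 m


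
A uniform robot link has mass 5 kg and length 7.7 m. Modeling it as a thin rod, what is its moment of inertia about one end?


I = (1/3) * m * L^2
= (1/3) * 5 * 7.7^2
= 0.333333 * 5 * 59.29
= 98.8167 kg*m^2


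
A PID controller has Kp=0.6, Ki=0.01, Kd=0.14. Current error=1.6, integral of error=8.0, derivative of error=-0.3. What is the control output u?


u = Kp*e + Ki*int(e) + Kd*de/dt
= 0.6*1.6 + 0.01*8.0 + 0.14*(-0.3)
= 0.96 + 0.08 + -0.042
= 0.998


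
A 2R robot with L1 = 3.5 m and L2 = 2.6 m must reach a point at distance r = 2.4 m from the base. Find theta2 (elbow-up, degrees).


cos(theta2) = (r^2 - L1^2 - L2^2) / (2*L1*L2)
cos(theta2) = (5.76 - 12.25 - 6.76) / 18.2
cos(theta2) = -0.728022
theta2 = 136.7208 degrees


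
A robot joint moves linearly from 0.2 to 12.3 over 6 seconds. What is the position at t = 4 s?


s = t/T = 4/6 = 0.6667
p(t) = p0 + (pf-p0)*s
= 0.2 + (12.3 - 0.2) * 0.6667
= 8.2667


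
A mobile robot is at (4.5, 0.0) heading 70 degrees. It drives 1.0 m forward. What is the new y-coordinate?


y_new = y0 + d*sin(theta)
= 0.0 + 1.0*sin(70)
= 0.0 + 0.9397
= 0.9397


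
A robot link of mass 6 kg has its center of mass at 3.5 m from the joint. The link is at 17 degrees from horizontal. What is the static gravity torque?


tau = m*g*L*cos(angle)
= 6 * 9.81 * 3.5 * cos(17 deg)
= 6 * 9.81 * 3.5 * 0.9563
= 197.0083 Nm


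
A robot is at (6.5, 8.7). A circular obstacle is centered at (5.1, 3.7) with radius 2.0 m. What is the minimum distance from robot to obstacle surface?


center_dist = sqrt((6.5-5.1)^2 + (8.7-3.7)^2)
= sqrt(1.96 + 25.0)
= 5.1923
min_dist = center_dist - radius = 5.1923 - 2.0 = 3.1923 m


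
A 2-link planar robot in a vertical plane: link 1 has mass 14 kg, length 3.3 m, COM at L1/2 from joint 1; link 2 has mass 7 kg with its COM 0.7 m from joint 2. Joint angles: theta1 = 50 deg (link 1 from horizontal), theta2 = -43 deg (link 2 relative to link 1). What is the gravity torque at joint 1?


Horizontal distance from joint 1 to link-1 COM:
  x_c1 = (L1/2)*cos(t1) = 1.65 * 0.6428 = 1.0606 m
Horizontal distance from joint 1 to link-2 COM:
  x_c2 = L1*cos(t1) + Lc2*cos(t1+t2)
       = 3.3*0.6428 + 0.7*0.9925 = 2.816 m
tau1 = m1*g*x_c1 + m2*g*x_c2
     = 14*9.81*1.0606 + 7*9.81*2.816
     = 145.6627 + 193.3734
     = 339.0362 Nm


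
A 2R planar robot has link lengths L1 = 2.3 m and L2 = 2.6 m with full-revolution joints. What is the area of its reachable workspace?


r_max = L1 + L2 = 4.9 m
r_min = |L1 - L2| = 0.3 m
Area = pi*(r_max^2 - r_min^2)
= pi*(24.01 - 0.09)
= pi * 23.92
= 75.1469 m^2


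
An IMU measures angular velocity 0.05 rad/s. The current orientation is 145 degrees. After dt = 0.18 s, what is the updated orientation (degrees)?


delta_theta = w * dt = 0.05 * 0.18 = 0.009 rad
= 0.5157 deg
theta_new = 145 + 0.5157 = 145.5157 deg


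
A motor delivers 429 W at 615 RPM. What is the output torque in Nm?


omega = 615 * 2*pi/60 = 64.4026 rad/s
tau = P / omega = 429 / 64.4026
= 6.6612 Nm


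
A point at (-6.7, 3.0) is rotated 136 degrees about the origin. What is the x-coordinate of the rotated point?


x' = x*cos(theta) - y*sin(theta)
cos(136 deg) = -0.7193, sin(136 deg) = 0.6947
x' = -6.7 * -0.7193 - 3.0 * 0.6947
= 4.8196 - 2.084
= 2.7356


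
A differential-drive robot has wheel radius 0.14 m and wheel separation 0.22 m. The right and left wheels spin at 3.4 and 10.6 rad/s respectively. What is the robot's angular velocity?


vR = r*wR = 0.14*3.4 = 0.476 m/s
vL = r*wL = 0.14*10.6 = 1.484 m/s
v = (vR+vL)/2 = 0.98 m/s
omega = (vR-vL)/L = -4.5818 rad/s
angular velocity = -4.5818 rad/s


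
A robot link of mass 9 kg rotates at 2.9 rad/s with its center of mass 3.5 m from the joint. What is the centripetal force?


F = m * omega^2 * r
= 9 * 2.9^2 * 3.5
= 9 * 8.41 * 3.5
= 264.915 N


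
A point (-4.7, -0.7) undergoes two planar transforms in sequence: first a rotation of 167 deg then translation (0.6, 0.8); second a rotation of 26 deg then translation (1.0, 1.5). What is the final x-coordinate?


After transform 1:
x1 = cos(167)*-4.7 - sin(167)*-0.7 + 0.6 = 5.337
y1 = sin(167)*-4.7 + cos(167)*-0.7 + 0.8 = 0.4248
After transform 2:
x2 = cos(26)*5.337 - sin(26)*0.4248 + 1.0
= 5.6107


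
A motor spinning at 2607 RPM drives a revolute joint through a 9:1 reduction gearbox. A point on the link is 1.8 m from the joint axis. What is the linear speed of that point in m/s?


omega_motor = 2607 * 2*pi/60 = 273.0044 rad/s
omega_joint = omega_motor / 9 = 30.3338 rad/s
v = omega_joint * r = 30.3338 * 1.8
= 54.6009 m/s


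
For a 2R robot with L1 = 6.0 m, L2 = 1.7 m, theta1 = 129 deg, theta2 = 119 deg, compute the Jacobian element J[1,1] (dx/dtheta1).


J[1,1] = -L1*sin(t1) - L2*sin(t1+t2)
= -6.0*sin(129) - 1.7*sin(248)
= -3.0867


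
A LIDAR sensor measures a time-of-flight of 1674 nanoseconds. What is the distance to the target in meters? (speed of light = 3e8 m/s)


tof = 1674 ns = 1.674e-06 s
dist = c * tof / 2
= 3e8 * 1.674e-06 / 2
= 251.1 m


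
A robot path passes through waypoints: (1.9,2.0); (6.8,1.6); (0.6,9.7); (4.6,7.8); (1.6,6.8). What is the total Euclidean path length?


Segment lengths:
  seg1 = sqrt((4.9)^2 + (-0.4)^2) = 4.9163
  seg2 = sqrt((-6.2)^2 + (8.1)^2) = 10.2005
  seg3 = sqrt((4.0)^2 + (-1.9)^2) = 4.4283
  seg4 = sqrt((-3.0)^2 + (-1.0)^2) = 3.1623
Total = 22.7074


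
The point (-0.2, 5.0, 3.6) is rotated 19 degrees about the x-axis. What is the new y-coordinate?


Rotation about x-axis: y' = y*cos(theta) - z*sin(theta)
= 5.0 * 0.9455 - 3.6 * 0.3256
= 3.5555


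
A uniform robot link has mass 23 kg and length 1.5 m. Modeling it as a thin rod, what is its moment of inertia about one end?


I = (1/3) * m * L^2
= (1/3) * 23 * 1.5^2
= 0.333333 * 23 * 2.25
= 17.25 kg*m^2


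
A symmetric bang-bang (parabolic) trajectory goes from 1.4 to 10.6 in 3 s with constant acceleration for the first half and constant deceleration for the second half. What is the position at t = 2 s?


Symmetric rest-to-rest: each phase covers (pf-p0)/2 in time T/2. 0.5*a*(T/2)^2 = (pf-p0)/2 => a = 4*(pf-p0)/T^2
a = 4*(10.6-1.4)/3^2 = 4.0889
t = 2 is in the deceleration phase (t > T/2).
p = pf - 0.5*a*(T-t)^2 = 10.6 - 0.5*4.0889*1^2
= 8.5556


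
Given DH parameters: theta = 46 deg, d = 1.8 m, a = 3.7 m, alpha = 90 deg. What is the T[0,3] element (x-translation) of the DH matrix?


T[0,3] = a * cos(theta)
= 3.7 * cos(46 deg)
= 3.7 * 0.6947
= 2.5702


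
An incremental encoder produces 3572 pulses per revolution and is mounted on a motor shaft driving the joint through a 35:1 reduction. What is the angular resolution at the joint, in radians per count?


counts per rev = 3572
effective counts at joint = 3572 * 35 = 125020
resolution = 2*pi / 125020
= 5.0257e-05 rad/count


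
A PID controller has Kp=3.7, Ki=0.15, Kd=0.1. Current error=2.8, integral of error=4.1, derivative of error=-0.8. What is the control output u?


u = Kp*e + Ki*int(e) + Kd*de/dt
= 3.7*2.8 + 0.15*4.1 + 0.1*(-0.8)
= 10.36 + 0.615 + -0.08
= 10.895


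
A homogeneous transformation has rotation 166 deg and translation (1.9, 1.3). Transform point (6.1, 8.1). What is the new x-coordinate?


x' = cos(theta)*px - sin(theta)*py + tx
= -0.9703*6.1 - 0.2419*8.1 + 1.9
= -5.9784


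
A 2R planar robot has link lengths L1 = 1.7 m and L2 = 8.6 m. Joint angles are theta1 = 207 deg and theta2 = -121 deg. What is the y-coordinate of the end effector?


Convert angles to radians: theta1 = 3.6128, theta2 = -2.1118
y = L1*sin(theta1) + L2*sin(theta1+theta2)
y = -0.7718 + 8.5791
y = 7.8073


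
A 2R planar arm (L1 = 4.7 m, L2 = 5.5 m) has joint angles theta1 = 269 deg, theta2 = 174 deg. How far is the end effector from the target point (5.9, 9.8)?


End effector via forward kinematics:
x = L1*cos(t1) + L2*cos(t1+t2) = 0.5883
y = L1*sin(t1) + L2*sin(t1+t2) = 0.7597
Distance to target:
d = sqrt((5.9 - 0.5883)^2 + (9.8 - 0.7597)^2)
= sqrt(28.2146 + 81.7267)
= 10.4853 m


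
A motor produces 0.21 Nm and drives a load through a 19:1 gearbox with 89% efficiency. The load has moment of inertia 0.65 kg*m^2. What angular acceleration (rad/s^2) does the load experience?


tau_out = tau_motor * N * eta
= 0.21 * 19 * 0.89 = 3.5511 Nm
alpha = tau_out / I = 3.5511 / 0.65
= 5.4632 rad/s^2


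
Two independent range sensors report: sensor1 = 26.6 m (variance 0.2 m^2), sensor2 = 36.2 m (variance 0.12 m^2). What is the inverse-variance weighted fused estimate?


w1 = (1/var1) / (1/var1 + 1/var2)
   = 5.0 / (5.0 + 8.3333) = 0.375
w2 = 1 - w1 = 0.625
fused = w1*s1 + w2*s2 = 9.975 + 22.625
= 32.6 m


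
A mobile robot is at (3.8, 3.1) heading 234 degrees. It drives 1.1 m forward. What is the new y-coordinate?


y_new = y0 + d*sin(theta)
= 3.1 + 1.1*sin(234)
= 3.1 + -0.8899
= 2.2101


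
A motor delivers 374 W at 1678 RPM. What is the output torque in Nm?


omega = 1678 * 2*pi/60 = 175.7197 rad/s
tau = P / omega = 374 / 175.7197
= 2.1284 Nm


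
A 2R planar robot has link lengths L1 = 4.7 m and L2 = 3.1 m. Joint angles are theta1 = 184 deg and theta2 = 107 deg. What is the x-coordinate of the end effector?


Convert angles to radians: theta1 = 3.2114, theta2 = 1.8675
x = L1*cos(theta1) + L2*cos(theta1+theta2)
x = -4.6886 + 1.1109
x = -3.5776


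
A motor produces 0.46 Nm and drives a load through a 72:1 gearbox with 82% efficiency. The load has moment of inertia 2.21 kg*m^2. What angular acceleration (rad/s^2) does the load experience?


tau_out = tau_motor * N * eta
= 0.46 * 72 * 0.82 = 27.1584 Nm
alpha = tau_out / I = 27.1584 / 2.21
= 12.2889 rad/s^2


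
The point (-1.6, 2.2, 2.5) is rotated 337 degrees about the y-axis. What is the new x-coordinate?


Rotation about y-axis: x' = x*cos(theta) + z*sin(theta)
= -1.6 * 0.9205 + 2.5 * -0.3907
= -2.4496


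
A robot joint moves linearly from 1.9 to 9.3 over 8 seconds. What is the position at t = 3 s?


s = t/T = 3/8 = 0.375
p(t) = p0 + (pf-p0)*s
= 1.9 + (9.3 - 1.9) * 0.375
= 4.675


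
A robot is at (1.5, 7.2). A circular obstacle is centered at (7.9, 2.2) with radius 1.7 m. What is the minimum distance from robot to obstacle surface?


center_dist = sqrt((1.5-7.9)^2 + (7.2-2.2)^2)
= sqrt(40.96 + 25.0)
= 8.1216
min_dist = center_dist - radius = 8.1216 - 1.7 = 6.4216 m


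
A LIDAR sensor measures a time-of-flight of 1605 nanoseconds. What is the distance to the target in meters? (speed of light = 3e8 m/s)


tof = 1605 ns = 1.605e-06 s
dist = c * tof / 2
= 3e8 * 1.605e-06 / 2
= 240.75 m


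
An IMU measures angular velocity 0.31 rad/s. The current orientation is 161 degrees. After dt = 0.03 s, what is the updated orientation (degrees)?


delta_theta = w * dt = 0.31 * 0.03 = 0.0093 rad
= 0.5329 deg
theta_new = 161 + 0.5329 = 161.5329 deg


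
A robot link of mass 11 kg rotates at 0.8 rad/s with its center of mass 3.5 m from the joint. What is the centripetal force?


F = m * omega^2 * r
= 11 * 0.8^2 * 3.5
= 11 * 0.64 * 3.5
= 24.64 N


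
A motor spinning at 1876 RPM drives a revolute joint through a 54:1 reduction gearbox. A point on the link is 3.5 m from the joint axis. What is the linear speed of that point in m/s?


omega_motor = 1876 * 2*pi/60 = 196.4543 rad/s
omega_joint = omega_motor / 54 = 3.638 rad/s
v = omega_joint * r = 3.638 * 3.5
= 12.7331 m/s


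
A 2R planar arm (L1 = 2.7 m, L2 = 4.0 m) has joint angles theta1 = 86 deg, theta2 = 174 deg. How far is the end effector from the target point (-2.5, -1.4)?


End effector via forward kinematics:
x = L1*cos(t1) + L2*cos(t1+t2) = -0.5063
y = L1*sin(t1) + L2*sin(t1+t2) = -1.2458
Distance to target:
d = sqrt((-2.5 - -0.5063)^2 + (-1.4 - -1.2458)^2)
= sqrt(3.975 + 0.0238)
= 1.9997 m


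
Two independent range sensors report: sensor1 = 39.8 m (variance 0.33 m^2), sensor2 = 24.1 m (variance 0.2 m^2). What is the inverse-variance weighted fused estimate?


w1 = (1/var1) / (1/var1 + 1/var2)
   = 3.0303 / (3.0303 + 5.0) = 0.3774
w2 = 1 - w1 = 0.6226
fused = w1*s1 + w2*s2 = 15.0189 + 15.0057
= 30.0245 m


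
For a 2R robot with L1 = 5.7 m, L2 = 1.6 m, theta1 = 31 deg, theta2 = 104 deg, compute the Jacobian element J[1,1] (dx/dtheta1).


J[1,1] = -L1*sin(t1) - L2*sin(t1+t2)
= -5.7*sin(31) - 1.6*sin(135)
= -4.0671


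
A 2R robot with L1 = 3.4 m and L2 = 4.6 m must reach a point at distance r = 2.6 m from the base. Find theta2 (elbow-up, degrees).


cos(theta2) = (r^2 - L1^2 - L2^2) / (2*L1*L2)
cos(theta2) = (6.76 - 11.56 - 21.16) / 31.28
cos(theta2) = -0.829923
theta2 = 146.0909 degrees


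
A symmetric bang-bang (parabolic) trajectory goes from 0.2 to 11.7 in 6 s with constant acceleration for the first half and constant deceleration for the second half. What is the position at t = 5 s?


Symmetric rest-to-rest: each phase covers (pf-p0)/2 in time T/2. 0.5*a*(T/2)^2 = (pf-p0)/2 => a = 4*(pf-p0)/T^2
a = 4*(11.7-0.2)/6^2 = 1.2778
t = 5 is in the deceleration phase (t > T/2).
p = pf - 0.5*a*(T-t)^2 = 11.7 - 0.5*1.2778*1^2
= 11.0611


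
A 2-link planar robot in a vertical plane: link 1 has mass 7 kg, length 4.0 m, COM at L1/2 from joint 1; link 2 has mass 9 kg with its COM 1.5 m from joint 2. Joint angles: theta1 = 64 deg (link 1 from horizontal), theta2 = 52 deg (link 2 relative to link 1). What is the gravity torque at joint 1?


Horizontal distance from joint 1 to link-1 COM:
  x_c1 = (L1/2)*cos(t1) = 2.0 * 0.4384 = 0.8767 m
Horizontal distance from joint 1 to link-2 COM:
  x_c2 = L1*cos(t1) + Lc2*cos(t1+t2)
       = 4.0*0.4384 + 1.5*-0.4384 = 1.0959 m
tau1 = m1*g*x_c1 + m2*g*x_c2
     = 7*9.81*0.8767 + 9*9.81*1.0959
     = 60.2059 + 96.7595
     = 156.9654 Nm


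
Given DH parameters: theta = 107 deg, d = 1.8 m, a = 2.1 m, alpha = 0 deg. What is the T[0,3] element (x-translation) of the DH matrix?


T[0,3] = a * cos(theta)
= 2.1 * cos(107 deg)
= 2.1 * -0.2924
= -0.614


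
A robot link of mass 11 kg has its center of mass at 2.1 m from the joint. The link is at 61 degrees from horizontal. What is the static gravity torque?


tau = m*g*L*cos(angle)
= 11 * 9.81 * 2.1 * cos(61 deg)
= 11 * 9.81 * 2.1 * 0.4848
= 109.8632 Nm


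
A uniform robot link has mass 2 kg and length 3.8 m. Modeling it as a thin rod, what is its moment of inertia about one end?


I = (1/3) * m * L^2
= (1/3) * 2 * 3.8^2
= 0.333333 * 2 * 14.44
= 9.6267 kg*m^2


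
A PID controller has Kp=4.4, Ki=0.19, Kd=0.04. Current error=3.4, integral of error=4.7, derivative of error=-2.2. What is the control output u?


u = Kp*e + Ki*int(e) + Kd*de/dt
= 4.4*3.4 + 0.19*4.7 + 0.04*(-2.2)
= 14.96 + 0.893 + -0.088
= 15.765


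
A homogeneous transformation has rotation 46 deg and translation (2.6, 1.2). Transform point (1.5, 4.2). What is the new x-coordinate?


x' = cos(theta)*px - sin(theta)*py + tx
= 0.6947*1.5 - 0.7193*4.2 + 2.6
= 0.6208


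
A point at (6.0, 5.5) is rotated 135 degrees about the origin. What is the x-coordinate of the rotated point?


x' = x*cos(theta) - y*sin(theta)
cos(135 deg) = -0.7071, sin(135 deg) = 0.7071
x' = 6.0 * -0.7071 - 5.5 * 0.7071
= -4.2426 - 3.8891
= -8.1317


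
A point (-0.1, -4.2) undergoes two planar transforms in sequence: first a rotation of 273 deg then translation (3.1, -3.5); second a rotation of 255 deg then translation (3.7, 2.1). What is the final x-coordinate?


After transform 1:
x1 = cos(273)*-0.1 - sin(273)*-4.2 + 3.1 = -1.0995
y1 = sin(273)*-0.1 + cos(273)*-4.2 + -3.5 = -3.6199
After transform 2:
x2 = cos(255)*-1.0995 - sin(255)*-3.6199 + 3.7
= 0.488


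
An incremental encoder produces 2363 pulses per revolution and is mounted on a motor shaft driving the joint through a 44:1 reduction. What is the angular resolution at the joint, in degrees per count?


counts per rev = 2363
effective counts at joint = 2363 * 44 = 103972
resolution = 360 / 103972
= 0.0035 deg/count


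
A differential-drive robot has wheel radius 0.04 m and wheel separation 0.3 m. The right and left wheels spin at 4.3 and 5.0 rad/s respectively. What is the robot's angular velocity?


vR = r*wR = 0.04*4.3 = 0.172 m/s
vL = r*wL = 0.04*5.0 = 0.2 m/s
v = (vR+vL)/2 = 0.186 m/s
omega = (vR-vL)/L = -0.0933 rad/s
angular velocity = -0.0933 rad/s


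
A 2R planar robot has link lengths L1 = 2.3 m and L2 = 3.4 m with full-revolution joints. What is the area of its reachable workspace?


r_max = L1 + L2 = 5.7 m
r_min = |L1 - L2| = 1.1 m
Area = pi*(r_max^2 - r_min^2)
= pi*(32.49 - 1.21)
= pi * 31.28
= 98.269 m^2


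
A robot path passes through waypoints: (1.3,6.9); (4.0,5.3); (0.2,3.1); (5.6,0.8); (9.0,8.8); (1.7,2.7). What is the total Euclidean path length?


Segment lengths:
  seg1 = sqrt((2.7)^2 + (-1.6)^2) = 3.1385
  seg2 = sqrt((-3.8)^2 + (-2.2)^2) = 4.3909
  seg3 = sqrt((5.4)^2 + (-2.3)^2) = 5.8694
  seg4 = sqrt((3.4)^2 + (8.0)^2) = 8.6925
  seg5 = sqrt((-7.3)^2 + (-6.1)^2) = 9.5131
Total = 31.6045


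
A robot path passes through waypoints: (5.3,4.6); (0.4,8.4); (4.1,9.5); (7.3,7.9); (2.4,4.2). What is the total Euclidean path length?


Segment lengths:
  seg1 = sqrt((-4.9)^2 + (3.8)^2) = 6.2008
  seg2 = sqrt((3.7)^2 + (1.1)^2) = 3.8601
  seg3 = sqrt((3.2)^2 + (-1.6)^2) = 3.5777
  seg4 = sqrt((-4.9)^2 + (-3.7)^2) = 6.14
Total = 19.7786


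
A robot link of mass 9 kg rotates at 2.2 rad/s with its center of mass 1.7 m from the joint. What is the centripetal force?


F = m * omega^2 * r
= 9 * 2.2^2 * 1.7
= 9 * 4.84 * 1.7
= 74.052 N


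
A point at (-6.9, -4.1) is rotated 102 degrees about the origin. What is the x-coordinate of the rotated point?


x' = x*cos(theta) - y*sin(theta)
cos(102 deg) = -0.2079, sin(102 deg) = 0.9781
x' = -6.9 * -0.2079 - -4.1 * 0.9781
= 1.4346 - -4.0104
= 5.445


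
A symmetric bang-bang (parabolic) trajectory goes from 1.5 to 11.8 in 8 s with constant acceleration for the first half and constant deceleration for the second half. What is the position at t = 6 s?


Symmetric rest-to-rest: each phase covers (pf-p0)/2 in time T/2. 0.5*a*(T/2)^2 = (pf-p0)/2 => a = 4*(pf-p0)/T^2
a = 4*(11.8-1.5)/8^2 = 0.6438
t = 6 is in the deceleration phase (t > T/2).
p = pf - 0.5*a*(T-t)^2 = 11.8 - 0.5*0.6438*2^2
= 10.5125


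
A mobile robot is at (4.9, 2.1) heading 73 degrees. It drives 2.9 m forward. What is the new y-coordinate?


y_new = y0 + d*sin(theta)
= 2.1 + 2.9*sin(73)
= 2.1 + 2.7733
= 4.8733


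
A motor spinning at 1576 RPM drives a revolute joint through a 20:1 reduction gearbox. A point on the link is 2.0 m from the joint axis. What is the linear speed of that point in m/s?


omega_motor = 1576 * 2*pi/60 = 165.0383 rad/s
omega_joint = omega_motor / 20 = 8.2519 rad/s
v = omega_joint * r = 8.2519 * 2.0
= 16.5038 m/s


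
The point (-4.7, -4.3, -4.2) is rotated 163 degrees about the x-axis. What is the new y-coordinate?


Rotation about x-axis: y' = y*cos(theta) - z*sin(theta)
= -4.3 * -0.9563 - -4.2 * 0.2924
= 5.3401


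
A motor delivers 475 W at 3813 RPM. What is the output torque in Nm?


omega = 3813 * 2*pi/60 = 399.2964 rad/s
tau = P / omega = 475 / 399.2964
= 1.1896 Nm


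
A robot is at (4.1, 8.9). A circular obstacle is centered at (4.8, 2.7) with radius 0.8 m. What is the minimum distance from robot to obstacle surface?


center_dist = sqrt((4.1-4.8)^2 + (8.9-2.7)^2)
= sqrt(0.49 + 38.44)
= 6.2394
min_dist = center_dist - radius = 6.2394 - 0.8 = 5.4394 m


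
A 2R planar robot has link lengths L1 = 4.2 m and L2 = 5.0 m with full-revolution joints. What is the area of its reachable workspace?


r_max = L1 + L2 = 9.2 m
r_min = |L1 - L2| = 0.8 m
Area = pi*(r_max^2 - r_min^2)
= pi*(84.64 - 0.64)
= pi * 84.0
= 263.8938 m^2


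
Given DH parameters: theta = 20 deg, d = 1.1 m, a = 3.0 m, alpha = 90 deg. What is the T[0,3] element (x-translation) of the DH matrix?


T[0,3] = a * cos(theta)
= 3.0 * cos(20 deg)
= 3.0 * 0.9397
= 2.8191


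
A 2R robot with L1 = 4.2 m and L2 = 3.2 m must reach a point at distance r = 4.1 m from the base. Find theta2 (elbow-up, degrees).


cos(theta2) = (r^2 - L1^2 - L2^2) / (2*L1*L2)
cos(theta2) = (16.81 - 17.64 - 10.24) / 26.88
cos(theta2) = -0.41183
theta2 = 114.3199 degrees


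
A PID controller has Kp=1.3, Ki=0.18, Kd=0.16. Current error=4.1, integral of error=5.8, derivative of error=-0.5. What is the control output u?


u = Kp*e + Ki*int(e) + Kd*de/dt
= 1.3*4.1 + 0.18*5.8 + 0.16*(-0.5)
= 5.33 + 1.044 + -0.08
= 6.294


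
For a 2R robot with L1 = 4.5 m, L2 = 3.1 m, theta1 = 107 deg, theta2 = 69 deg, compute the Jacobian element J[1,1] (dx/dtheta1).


J[1,1] = -L1*sin(t1) - L2*sin(t1+t2)
= -4.5*sin(107) - 3.1*sin(176)
= -4.5196


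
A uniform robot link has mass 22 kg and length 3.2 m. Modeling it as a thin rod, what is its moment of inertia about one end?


I = (1/3) * m * L^2
= (1/3) * 22 * 3.2^2
= 0.333333 * 22 * 10.24
= 75.0933 kg*m^2


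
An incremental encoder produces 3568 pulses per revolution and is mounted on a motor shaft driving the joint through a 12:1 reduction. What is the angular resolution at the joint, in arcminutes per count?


counts per rev = 3568
effective counts at joint = 3568 * 12 = 42816
resolution = 360*60 / 42816
= 0.5045 arcmin/count


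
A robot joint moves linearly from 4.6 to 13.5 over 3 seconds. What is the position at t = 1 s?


s = t/T = 1/3 = 0.3333
p(t) = p0 + (pf-p0)*s
= 4.6 + (13.5 - 4.6) * 0.3333
= 7.5667


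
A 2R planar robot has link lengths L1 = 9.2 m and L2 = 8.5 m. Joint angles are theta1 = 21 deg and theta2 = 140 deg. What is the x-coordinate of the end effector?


Convert angles to radians: theta1 = 0.3665, theta2 = 2.4435
x = L1*cos(theta1) + L2*cos(theta1+theta2)
x = 8.5889 + -8.0369
x = 0.552


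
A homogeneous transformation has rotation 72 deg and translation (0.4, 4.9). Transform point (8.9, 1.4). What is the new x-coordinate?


x' = cos(theta)*px - sin(theta)*py + tx
= 0.309*8.9 - 0.9511*1.4 + 0.4
= 1.8188


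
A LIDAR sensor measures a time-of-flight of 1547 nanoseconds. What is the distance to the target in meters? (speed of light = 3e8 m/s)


tof = 1547 ns = 1.547e-06 s
dist = c * tof / 2
= 3e8 * 1.547e-06 / 2
= 232.05 m


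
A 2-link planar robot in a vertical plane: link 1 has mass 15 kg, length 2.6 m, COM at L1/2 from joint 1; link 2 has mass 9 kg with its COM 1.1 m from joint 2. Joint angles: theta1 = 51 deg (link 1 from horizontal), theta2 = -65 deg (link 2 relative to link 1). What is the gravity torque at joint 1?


Horizontal distance from joint 1 to link-1 COM:
  x_c1 = (L1/2)*cos(t1) = 1.3 * 0.6293 = 0.8181 m
Horizontal distance from joint 1 to link-2 COM:
  x_c2 = L1*cos(t1) + Lc2*cos(t1+t2)
       = 2.6*0.6293 + 1.1*0.9703 = 2.7036 m
tau1 = m1*g*x_c1 + m2*g*x_c2
     = 15*9.81*0.8181 + 9*9.81*2.7036
     = 120.3858 + 238.6972
     = 359.083 Nm


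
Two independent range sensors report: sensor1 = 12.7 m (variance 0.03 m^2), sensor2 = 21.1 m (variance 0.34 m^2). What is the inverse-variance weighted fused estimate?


w1 = (1/var1) / (1/var1 + 1/var2)
   = 33.3333 / (33.3333 + 2.9412) = 0.9189
w2 = 1 - w1 = 0.0811
fused = w1*s1 + w2*s2 = 11.6703 + 1.7108
= 13.3811 m


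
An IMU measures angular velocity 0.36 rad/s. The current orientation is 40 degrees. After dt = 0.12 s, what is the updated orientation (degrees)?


delta_theta = w * dt = 0.36 * 0.12 = 0.0432 rad
= 2.4752 deg
theta_new = 40 + 2.4752 = 42.4752 deg


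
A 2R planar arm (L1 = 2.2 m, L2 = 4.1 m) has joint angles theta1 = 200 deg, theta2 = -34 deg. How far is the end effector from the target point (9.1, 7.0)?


End effector via forward kinematics:
x = L1*cos(t1) + L2*cos(t1+t2) = -6.0455
y = L1*sin(t1) + L2*sin(t1+t2) = 0.2394
Distance to target:
d = sqrt((9.1 - -6.0455)^2 + (7.0 - 0.2394)^2)
= sqrt(229.3873 + 45.7052)
= 16.5859 m


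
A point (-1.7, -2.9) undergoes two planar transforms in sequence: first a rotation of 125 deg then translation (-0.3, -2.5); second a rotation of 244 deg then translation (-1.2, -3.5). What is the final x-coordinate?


After transform 1:
x1 = cos(125)*-1.7 - sin(125)*-2.9 + -0.3 = 3.0506
y1 = sin(125)*-1.7 + cos(125)*-2.9 + -2.5 = -2.2292
After transform 2:
x2 = cos(244)*3.0506 - sin(244)*-2.2292 + -1.2
= -4.5409


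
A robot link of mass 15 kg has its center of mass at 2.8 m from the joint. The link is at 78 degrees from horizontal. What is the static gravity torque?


tau = m*g*L*cos(angle)
= 15 * 9.81 * 2.8 * cos(78 deg)
= 15 * 9.81 * 2.8 * 0.2079
= 85.6638 Nm


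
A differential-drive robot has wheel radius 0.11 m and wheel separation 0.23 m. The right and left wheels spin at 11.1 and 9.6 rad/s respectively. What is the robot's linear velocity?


vR = r*wR = 0.11*11.1 = 1.221 m/s
vL = r*wL = 0.11*9.6 = 1.056 m/s
v = (vR+vL)/2 = 1.1385 m/s
omega = (vR-vL)/L = 0.7174 rad/s
linear velocity = 1.1385 m/s


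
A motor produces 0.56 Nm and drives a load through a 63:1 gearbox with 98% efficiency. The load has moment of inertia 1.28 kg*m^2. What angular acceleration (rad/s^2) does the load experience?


tau_out = tau_motor * N * eta
= 0.56 * 63 * 0.98 = 34.5744 Nm
alpha = tau_out / I = 34.5744 / 1.28
= 27.0112 rad/s^2


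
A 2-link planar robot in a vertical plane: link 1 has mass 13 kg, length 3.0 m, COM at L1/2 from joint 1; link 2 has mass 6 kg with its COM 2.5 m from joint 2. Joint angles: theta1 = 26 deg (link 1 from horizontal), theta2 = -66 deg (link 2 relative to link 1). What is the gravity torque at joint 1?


Horizontal distance from joint 1 to link-1 COM:
  x_c1 = (L1/2)*cos(t1) = 1.5 * 0.8988 = 1.3482 m
Horizontal distance from joint 1 to link-2 COM:
  x_c2 = L1*cos(t1) + Lc2*cos(t1+t2)
       = 3.0*0.8988 + 2.5*0.766 = 4.6115 m
tau1 = m1*g*x_c1 + m2*g*x_c2
     = 13*9.81*1.3482 + 6*9.81*4.6115
     = 171.9348 + 271.4325
     = 443.3673 Nm


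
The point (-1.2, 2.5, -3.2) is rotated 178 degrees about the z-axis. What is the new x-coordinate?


Rotation about z-axis: x' = x*cos(theta) - y*sin(theta)
= -1.2 * -0.9994 - 2.5 * 0.0349
= 1.112


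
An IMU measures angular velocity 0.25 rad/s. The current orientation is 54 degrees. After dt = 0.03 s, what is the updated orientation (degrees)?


delta_theta = w * dt = 0.25 * 0.03 = 0.0075 rad
= 0.4297 deg
theta_new = 54 + 0.4297 = 54.4297 deg


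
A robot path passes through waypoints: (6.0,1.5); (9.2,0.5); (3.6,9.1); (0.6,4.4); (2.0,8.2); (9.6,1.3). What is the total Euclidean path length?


Segment lengths:
  seg1 = sqrt((3.2)^2 + (-1.0)^2) = 3.3526
  seg2 = sqrt((-5.6)^2 + (8.6)^2) = 10.2626
  seg3 = sqrt((-3.0)^2 + (-4.7)^2) = 5.5758
  seg4 = sqrt((1.4)^2 + (3.8)^2) = 4.0497
  seg5 = sqrt((7.6)^2 + (-6.9)^2) = 10.265
Total = 33.5057


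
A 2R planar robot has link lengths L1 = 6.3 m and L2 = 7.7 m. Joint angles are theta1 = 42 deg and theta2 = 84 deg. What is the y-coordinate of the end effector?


Convert angles to radians: theta1 = 0.733, theta2 = 1.4661
y = L1*sin(theta1) + L2*sin(theta1+theta2)
y = 4.2155 + 6.2294
y = 10.445


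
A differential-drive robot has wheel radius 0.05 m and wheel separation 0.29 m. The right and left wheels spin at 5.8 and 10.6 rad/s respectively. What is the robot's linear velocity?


vR = r*wR = 0.05*5.8 = 0.29 m/s
vL = r*wL = 0.05*10.6 = 0.53 m/s
v = (vR+vL)/2 = 0.41 m/s
omega = (vR-vL)/L = -0.8276 rad/s
linear velocity = 0.41 m/s


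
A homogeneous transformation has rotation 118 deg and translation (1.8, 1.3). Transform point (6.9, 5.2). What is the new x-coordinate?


x' = cos(theta)*px - sin(theta)*py + tx
= -0.4695*6.9 - 0.8829*5.2 + 1.8
= -6.0307


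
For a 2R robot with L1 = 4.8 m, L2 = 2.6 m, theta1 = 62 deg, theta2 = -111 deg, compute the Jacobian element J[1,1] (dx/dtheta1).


J[1,1] = -L1*sin(t1) - L2*sin(t1+t2)
= -4.8*sin(62) - 2.6*sin(-49)
= -2.2759


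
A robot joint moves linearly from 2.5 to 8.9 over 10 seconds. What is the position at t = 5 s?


s = t/T = 5/10 = 0.5
p(t) = p0 + (pf-p0)*s
= 2.5 + (8.9 - 2.5) * 0.5
= 5.7


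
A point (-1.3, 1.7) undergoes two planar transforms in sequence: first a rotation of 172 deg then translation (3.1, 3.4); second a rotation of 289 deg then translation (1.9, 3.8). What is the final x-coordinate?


After transform 1:
x1 = cos(172)*-1.3 - sin(172)*1.7 + 3.1 = 4.1508
y1 = sin(172)*-1.3 + cos(172)*1.7 + 3.4 = 1.5356
After transform 2:
x2 = cos(289)*4.1508 - sin(289)*1.5356 + 1.9
= 4.7033


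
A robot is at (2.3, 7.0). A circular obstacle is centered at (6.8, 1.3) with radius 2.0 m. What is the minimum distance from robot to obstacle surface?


center_dist = sqrt((2.3-6.8)^2 + (7.0-1.3)^2)
= sqrt(20.25 + 32.49)
= 7.2622
min_dist = center_dist - radius = 7.2622 - 2.0 = 5.2622 m


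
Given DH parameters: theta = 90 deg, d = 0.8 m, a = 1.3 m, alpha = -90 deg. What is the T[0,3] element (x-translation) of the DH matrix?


T[0,3] = a * cos(theta)
= 1.3 * cos(90 deg)
= 1.3 * 0.0
= 0.0


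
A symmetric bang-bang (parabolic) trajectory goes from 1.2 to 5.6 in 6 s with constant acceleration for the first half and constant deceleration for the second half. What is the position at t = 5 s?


Symmetric rest-to-rest: each phase covers (pf-p0)/2 in time T/2. 0.5*a*(T/2)^2 = (pf-p0)/2 => a = 4*(pf-p0)/T^2
a = 4*(5.6-1.2)/6^2 = 0.4889
t = 5 is in the deceleration phase (t > T/2).
p = pf - 0.5*a*(T-t)^2 = 5.6 - 0.5*0.4889*1^2
= 5.3556


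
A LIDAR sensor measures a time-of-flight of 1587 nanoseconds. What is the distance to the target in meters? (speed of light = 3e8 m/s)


tof = 1587 ns = 1.587e-06 s
dist = c * tof / 2
= 3e8 * 1.587e-06 / 2
= 238.05 m


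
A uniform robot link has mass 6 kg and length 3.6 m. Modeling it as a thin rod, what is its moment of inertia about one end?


I = (1/3) * m * L^2
= (1/3) * 6 * 3.6^2
= 0.333333 * 6 * 12.96
= 25.92 kg*m^2


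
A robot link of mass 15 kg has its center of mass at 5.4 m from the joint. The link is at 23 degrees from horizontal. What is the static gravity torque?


tau = m*g*L*cos(angle)
= 15 * 9.81 * 5.4 * cos(23 deg)
= 15 * 9.81 * 5.4 * 0.9205
= 731.4424 Nm


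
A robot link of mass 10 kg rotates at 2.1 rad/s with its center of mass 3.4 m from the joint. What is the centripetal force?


F = m * omega^2 * r
= 10 * 2.1^2 * 3.4
= 10 * 4.41 * 3.4
= 149.94 N


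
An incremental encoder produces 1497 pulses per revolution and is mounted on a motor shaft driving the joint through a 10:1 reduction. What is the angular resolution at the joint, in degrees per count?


counts per rev = 1497
effective counts at joint = 1497 * 10 = 14970
resolution = 360 / 14970
= 0.024 deg/count


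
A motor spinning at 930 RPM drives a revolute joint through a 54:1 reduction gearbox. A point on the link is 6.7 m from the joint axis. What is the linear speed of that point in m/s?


omega_motor = 930 * 2*pi/60 = 97.3894 rad/s
omega_joint = omega_motor / 54 = 1.8035 rad/s
v = omega_joint * r = 1.8035 * 6.7
= 12.0835 m/s


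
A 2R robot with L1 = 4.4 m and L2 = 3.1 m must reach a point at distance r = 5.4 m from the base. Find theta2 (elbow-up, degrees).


cos(theta2) = (r^2 - L1^2 - L2^2) / (2*L1*L2)
cos(theta2) = (29.16 - 19.36 - 9.61) / 27.28
cos(theta2) = 0.006965
theta2 = 89.6009 degrees


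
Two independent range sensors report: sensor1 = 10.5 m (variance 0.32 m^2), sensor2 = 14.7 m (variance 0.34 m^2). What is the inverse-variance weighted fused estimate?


w1 = (1/var1) / (1/var1 + 1/var2)
   = 3.125 / (3.125 + 2.9412) = 0.5152
w2 = 1 - w1 = 0.4848
fused = w1*s1 + w2*s2 = 5.4091 + 7.1273
= 12.5364 m


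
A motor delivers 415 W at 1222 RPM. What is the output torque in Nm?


omega = 1222 * 2*pi/60 = 127.9675 rad/s
tau = P / omega = 415 / 127.9675
= 3.243 Nm


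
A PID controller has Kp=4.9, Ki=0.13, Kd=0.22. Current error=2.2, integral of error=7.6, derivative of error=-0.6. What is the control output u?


u = Kp*e + Ki*int(e) + Kd*de/dt
= 4.9*2.2 + 0.13*7.6 + 0.22*(-0.6)
= 10.78 + 0.988 + -0.132
= 11.636


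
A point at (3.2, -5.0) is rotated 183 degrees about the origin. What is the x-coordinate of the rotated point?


x' = x*cos(theta) - y*sin(theta)
cos(183 deg) = -0.9986, sin(183 deg) = -0.0523
x' = 3.2 * -0.9986 - -5.0 * -0.0523
= -3.1956 - 0.2617
= -3.4573


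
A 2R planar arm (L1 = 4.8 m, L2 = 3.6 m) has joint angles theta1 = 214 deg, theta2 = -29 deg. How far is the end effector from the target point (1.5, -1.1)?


End effector via forward kinematics:
x = L1*cos(t1) + L2*cos(t1+t2) = -7.5657
y = L1*sin(t1) + L2*sin(t1+t2) = -2.9979
Distance to target:
d = sqrt((1.5 - -7.5657)^2 + (-1.1 - -2.9979)^2)
= sqrt(82.1866 + 3.602)
= 9.2622 m


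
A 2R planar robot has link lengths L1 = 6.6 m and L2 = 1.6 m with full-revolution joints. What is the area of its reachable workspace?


r_max = L1 + L2 = 8.2 m
r_min = |L1 - L2| = 5.0 m
Area = pi*(r_max^2 - r_min^2)
= pi*(67.24 - 25.0)
= pi * 42.24
= 132.7009 m^2


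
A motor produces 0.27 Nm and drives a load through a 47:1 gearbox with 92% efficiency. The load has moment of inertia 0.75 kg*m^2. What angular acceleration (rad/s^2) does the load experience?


tau_out = tau_motor * N * eta
= 0.27 * 47 * 0.92 = 11.6748 Nm
alpha = tau_out / I = 11.6748 / 0.75
= 15.5664 rad/s^2


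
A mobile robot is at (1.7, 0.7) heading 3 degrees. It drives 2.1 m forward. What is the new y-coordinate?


y_new = y0 + d*sin(theta)
= 0.7 + 2.1*sin(3)
= 0.7 + 0.1099
= 0.8099


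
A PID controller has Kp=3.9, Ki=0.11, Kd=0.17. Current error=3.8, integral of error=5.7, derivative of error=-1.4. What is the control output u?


u = Kp*e + Ki*int(e) + Kd*de/dt
= 3.9*3.8 + 0.11*5.7 + 0.17*(-1.4)
= 14.82 + 0.627 + -0.238
= 15.209


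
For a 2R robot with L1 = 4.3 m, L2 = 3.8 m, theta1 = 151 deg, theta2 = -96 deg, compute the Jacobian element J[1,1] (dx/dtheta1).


J[1,1] = -L1*sin(t1) - L2*sin(t1+t2)
= -4.3*sin(151) - 3.8*sin(55)
= -5.1975


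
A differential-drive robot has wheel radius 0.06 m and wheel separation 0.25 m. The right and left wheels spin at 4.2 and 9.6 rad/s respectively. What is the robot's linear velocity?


vR = r*wR = 0.06*4.2 = 0.252 m/s
vL = r*wL = 0.06*9.6 = 0.576 m/s
v = (vR+vL)/2 = 0.414 m/s
omega = (vR-vL)/L = -1.296 rad/s
linear velocity = 0.414 m/s


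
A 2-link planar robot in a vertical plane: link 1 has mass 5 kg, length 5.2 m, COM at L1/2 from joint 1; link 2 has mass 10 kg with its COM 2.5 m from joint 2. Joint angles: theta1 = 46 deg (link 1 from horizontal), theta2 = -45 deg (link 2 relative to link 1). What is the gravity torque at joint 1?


Horizontal distance from joint 1 to link-1 COM:
  x_c1 = (L1/2)*cos(t1) = 2.6 * 0.6947 = 1.8061 m
Horizontal distance from joint 1 to link-2 COM:
  x_c2 = L1*cos(t1) + Lc2*cos(t1+t2)
       = 5.2*0.6947 + 2.5*0.9998 = 6.1118 m
tau1 = m1*g*x_c1 + m2*g*x_c2
     = 5*9.81*1.8061 + 10*9.81*6.1118
     = 88.5898 + 599.5718
     = 688.1616 Nm


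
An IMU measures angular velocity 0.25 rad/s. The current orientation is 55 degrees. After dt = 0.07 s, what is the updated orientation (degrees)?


delta_theta = w * dt = 0.25 * 0.07 = 0.0175 rad
= 1.0027 deg
theta_new = 55 + 1.0027 = 56.0027 deg


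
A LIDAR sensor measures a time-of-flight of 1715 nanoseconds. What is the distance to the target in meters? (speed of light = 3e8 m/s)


tof = 1715 ns = 1.715e-06 s
dist = c * tof / 2
= 3e8 * 1.715e-06 / 2
= 257.25 m


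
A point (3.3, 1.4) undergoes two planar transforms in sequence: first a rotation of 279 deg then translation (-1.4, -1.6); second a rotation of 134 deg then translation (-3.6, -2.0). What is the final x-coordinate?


After transform 1:
x1 = cos(279)*3.3 - sin(279)*1.4 + -1.4 = 0.499
y1 = sin(279)*3.3 + cos(279)*1.4 + -1.6 = -4.6404
After transform 2:
x2 = cos(134)*0.499 - sin(134)*-4.6404 + -3.6
= -0.6086


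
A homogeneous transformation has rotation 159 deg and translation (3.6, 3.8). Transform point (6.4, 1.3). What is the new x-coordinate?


x' = cos(theta)*px - sin(theta)*py + tx
= -0.9336*6.4 - 0.3584*1.3 + 3.6
= -2.8408


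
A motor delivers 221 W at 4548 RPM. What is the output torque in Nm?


omega = 4548 * 2*pi/60 = 476.2654 rad/s
tau = P / omega = 221 / 476.2654
= 0.464 Nm


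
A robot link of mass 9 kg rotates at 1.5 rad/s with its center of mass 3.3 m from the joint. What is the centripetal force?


F = m * omega^2 * r
= 9 * 1.5^2 * 3.3
= 9 * 2.25 * 3.3
= 66.825 N


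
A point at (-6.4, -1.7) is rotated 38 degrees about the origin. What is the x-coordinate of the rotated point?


x' = x*cos(theta) - y*sin(theta)
cos(38 deg) = 0.788, sin(38 deg) = 0.6157
x' = -6.4 * 0.788 - -1.7 * 0.6157
= -5.0433 - -1.0466
= -3.9966


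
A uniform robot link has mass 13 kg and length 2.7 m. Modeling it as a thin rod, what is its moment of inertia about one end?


I = (1/3) * m * L^2
= (1/3) * 13 * 2.7^2
= 0.333333 * 13 * 7.29
= 31.59 kg*m^2


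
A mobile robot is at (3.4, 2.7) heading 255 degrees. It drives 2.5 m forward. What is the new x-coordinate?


x_new = x0 + d*cos(theta)
= 3.4 + 2.5*cos(255)
= 3.4 + -0.647
= 2.753


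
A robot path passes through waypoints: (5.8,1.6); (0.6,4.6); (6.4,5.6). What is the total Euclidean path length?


Segment lengths:
  seg1 = sqrt((-5.2)^2 + (3.0)^2) = 6.0033
  seg2 = sqrt((5.8)^2 + (1.0)^2) = 5.8856
Total = 11.8889


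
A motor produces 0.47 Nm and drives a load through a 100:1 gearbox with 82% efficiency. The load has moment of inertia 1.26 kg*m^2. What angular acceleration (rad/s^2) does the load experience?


tau_out = tau_motor * N * eta
= 0.47 * 100 * 0.82 = 38.54 Nm
alpha = tau_out / I = 38.54 / 1.26
= 30.5873 rad/s^2


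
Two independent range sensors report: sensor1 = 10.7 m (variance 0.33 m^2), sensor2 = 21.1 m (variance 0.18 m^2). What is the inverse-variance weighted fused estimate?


w1 = (1/var1) / (1/var1 + 1/var2)
   = 3.0303 / (3.0303 + 5.5556) = 0.3529
w2 = 1 - w1 = 0.6471
fused = w1*s1 + w2*s2 = 3.7765 + 13.6529
= 17.4294 m


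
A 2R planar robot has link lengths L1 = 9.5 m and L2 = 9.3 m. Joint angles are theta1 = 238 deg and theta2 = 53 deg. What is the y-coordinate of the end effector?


Convert angles to radians: theta1 = 4.1539, theta2 = 0.925
y = L1*sin(theta1) + L2*sin(theta1+theta2)
y = -8.0565 + -8.6823
y = -16.7388


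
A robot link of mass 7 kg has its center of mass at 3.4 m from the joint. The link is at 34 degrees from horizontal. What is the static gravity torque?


tau = m*g*L*cos(angle)
= 7 * 9.81 * 3.4 * cos(34 deg)
= 7 * 9.81 * 3.4 * 0.829
= 193.562 Nm
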